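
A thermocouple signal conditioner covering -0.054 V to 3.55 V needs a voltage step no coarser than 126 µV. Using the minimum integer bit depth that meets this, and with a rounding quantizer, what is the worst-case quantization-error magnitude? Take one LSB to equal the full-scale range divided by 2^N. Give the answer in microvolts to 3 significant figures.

55.0 µV

Full-scale range = 3.55 V − (-0.054 V) = 3.604 V.
3.604 V / 126 µV = 28600. Since 2^14 = 16384 and 2^15 = 32768, N = 15.
Step size = 3.604/32768 V = 109.99 µV.
Half an LSB is 55.0 µV.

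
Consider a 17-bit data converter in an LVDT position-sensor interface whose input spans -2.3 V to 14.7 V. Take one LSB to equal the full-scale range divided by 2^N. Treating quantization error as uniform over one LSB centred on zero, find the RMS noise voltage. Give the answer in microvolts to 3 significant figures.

37.4 µV

The full-scale span is 14.7 − (-2.3) = 17 V.
LSB = 17 V / 2^17 = 129.70 µV.
For a uniform distribution on [−LSB/2, +LSB/2], V_rms = LSB/√12 = 129.70 µV/3.4641 = 37.4 µV.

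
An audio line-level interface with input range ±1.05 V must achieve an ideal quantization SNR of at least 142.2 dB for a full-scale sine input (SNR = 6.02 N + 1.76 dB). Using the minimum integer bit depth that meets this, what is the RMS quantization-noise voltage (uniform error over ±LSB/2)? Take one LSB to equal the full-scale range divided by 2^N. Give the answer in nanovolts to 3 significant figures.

36.1 nV

Span: 1.05 V − (-1.05 V) = 2.1 V.
Solving 6.02 N ≥ 142.2 − 1.76: N ≥ 23.329. Round up → N = 24.
Step size = 2.1/16777216 V = 125.17 nV.
RMS noise = LSB/√12 = 36.1 nV.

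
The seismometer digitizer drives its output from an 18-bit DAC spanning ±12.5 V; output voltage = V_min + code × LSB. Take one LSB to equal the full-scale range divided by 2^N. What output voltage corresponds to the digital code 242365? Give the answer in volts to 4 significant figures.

10.61 V

Range = 12.5 − (-12.5) = 25 V. LSB = 25 V / 2^18.
V_out = -12.5 + 242365 × (25/262144) V
      = -12.5 + 23.1137 = 10.6137 V.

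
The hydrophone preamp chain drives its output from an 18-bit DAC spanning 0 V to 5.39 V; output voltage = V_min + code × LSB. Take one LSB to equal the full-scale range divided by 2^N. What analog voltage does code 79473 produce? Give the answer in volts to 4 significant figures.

Range is 5.39 V. LSB = 5.39 V / 2^18.
V_out = V_min + code × LSB = 0 V + 79473 × 5.39 V / 262144
      = 0 V + 1.63406 V = 1.63406 V.

1.634 V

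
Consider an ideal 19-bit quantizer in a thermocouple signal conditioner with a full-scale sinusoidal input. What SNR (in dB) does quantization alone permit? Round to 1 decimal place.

SNR = 6.02·19 + 1.76 = 116.14 dB.

116.1 dB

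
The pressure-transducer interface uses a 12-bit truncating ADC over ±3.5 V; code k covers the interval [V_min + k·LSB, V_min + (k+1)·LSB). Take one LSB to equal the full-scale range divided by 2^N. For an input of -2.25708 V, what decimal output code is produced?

727

Span: 3.5 V − (-3.5 V) = 7 V. LSB = 7 V / 2^12 ≈ 1.709 mV.
(V_in − V_min) × 2^12/range = (-2.25708 − (-3.5)) × 4096/7 = 727.286.
Floor → code = 727.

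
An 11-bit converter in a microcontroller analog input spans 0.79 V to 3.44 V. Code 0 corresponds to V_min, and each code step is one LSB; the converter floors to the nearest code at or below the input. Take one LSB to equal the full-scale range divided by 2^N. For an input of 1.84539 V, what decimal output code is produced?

815

The full-scale span is 3.44 − (0.79) = 2.65 V. LSB = 2.65 V / 2^11 ≈ 1.294 mV.
code = ⌊(V_in − V_min)/LSB⌋ = ⌊(V_in − V_min) × 2^11 / range⌋
     = ⌊(1.84539 − (0.79)) × 2048 / 2.65⌋ = ⌊1.05539 × 2048/2.65⌋
     = ⌊815.637⌋ = 815.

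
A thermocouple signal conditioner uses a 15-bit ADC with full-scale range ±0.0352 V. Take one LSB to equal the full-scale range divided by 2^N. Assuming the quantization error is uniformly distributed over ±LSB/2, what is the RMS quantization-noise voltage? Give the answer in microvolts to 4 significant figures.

0.6202 µV

Span: 0.0352 V − (-0.0352 V) = 0.0704 V.
LSB = 0.0704 V ÷ 2^15 = 0.0704/32768 V = 2.14844 µV.
For a uniform distribution on [−LSB/2, +LSB/2], V_rms = LSB/√12 = 2.14844 µV/3.4641 = 0.6202 µV.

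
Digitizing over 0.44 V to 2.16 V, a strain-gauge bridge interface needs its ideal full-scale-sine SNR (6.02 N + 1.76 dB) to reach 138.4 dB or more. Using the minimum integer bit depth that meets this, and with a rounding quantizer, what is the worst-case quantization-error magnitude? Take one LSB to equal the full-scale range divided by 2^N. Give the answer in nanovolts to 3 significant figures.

103 nV

Full-scale range = 2.16 V − (0.44 V) = 1.72 V.
6.02 N + 1.76 ≥ 138.4 gives N ≥ 22.698, so the minimum integer is 23.
Step size = 1.72/8388608 V = 205.04 nV.
|e|_max = LSB/2 = 103 nV.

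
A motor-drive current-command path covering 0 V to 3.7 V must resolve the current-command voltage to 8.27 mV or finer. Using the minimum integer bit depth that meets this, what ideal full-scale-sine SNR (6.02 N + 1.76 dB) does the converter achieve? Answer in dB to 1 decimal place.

Span = 3.7 V.
3.7 V / 8.27 mV = 447.4. Since 2^8 = 256 and 2^9 = 512, N = 9.
SNR = 6.02 × 9 + 1.76 = 55.94 dB.

55.9 dB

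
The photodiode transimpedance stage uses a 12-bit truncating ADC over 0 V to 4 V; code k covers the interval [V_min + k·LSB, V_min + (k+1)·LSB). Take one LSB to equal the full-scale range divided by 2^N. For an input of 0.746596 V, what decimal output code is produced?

Full-scale range = 4 V. LSB = 4 V / 2^12 ≈ 0.9766 mV.
code = ⌊(V_in − V_min)/LSB⌋ = ⌊(V_in − V_min) × 2^12 / range⌋
     = ⌊(0.746596 − (0)) × 4096 / 4⌋ = ⌊0.746596 × 4096/4⌋
     = ⌊764.514⌋ = 764.

764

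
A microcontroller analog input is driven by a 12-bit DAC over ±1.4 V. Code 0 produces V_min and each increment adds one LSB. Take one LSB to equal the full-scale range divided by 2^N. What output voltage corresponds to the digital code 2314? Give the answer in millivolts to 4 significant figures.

The full-scale span is 1.4 − (-1.4) = 2.8 V. LSB = 2.8 V / 2^12.
V_out = V_min + code × LSB = -1.4 V + 2314 × 2.8 V / 4096
      = -1.4 + 1.58184 = 0.181836 V.

181.8 mV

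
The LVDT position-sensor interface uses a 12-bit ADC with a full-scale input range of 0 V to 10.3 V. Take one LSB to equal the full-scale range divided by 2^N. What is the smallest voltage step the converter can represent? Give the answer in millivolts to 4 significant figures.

V_FS = 10.3 V.
There are 2^12 = 4096 steps.
LSB = 10.3 V / 2^12 = 2.515 mV.

2.515 mV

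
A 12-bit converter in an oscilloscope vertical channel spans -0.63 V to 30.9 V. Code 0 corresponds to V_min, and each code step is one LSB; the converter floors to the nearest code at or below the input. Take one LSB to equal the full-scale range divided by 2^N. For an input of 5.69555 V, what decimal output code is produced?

The full-scale span is 30.9 − (-0.63) = 31.53 V. LSB = 31.53 V / 2^12 ≈ 7.698 mV.
(V_in − V_min) × 2^12/range = (5.69555 − (-0.63)) × 4096/31.53 = 821.740.
Floor → code = 821.

821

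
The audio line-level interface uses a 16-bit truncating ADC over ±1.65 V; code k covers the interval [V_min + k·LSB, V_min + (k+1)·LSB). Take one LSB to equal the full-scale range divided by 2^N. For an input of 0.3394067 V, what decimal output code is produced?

39508

The full-scale span is 1.65 − (-1.65) = 3.3 V. LSB = 3.3 V / 2^16 ≈ 50.35 µV.
V_in − V_min = 0.3394067 − (-1.65) = 1.9894067 V.
Divide by LSB: 1.9894067 × 65536/3.3 = 39508.4114.
Truncating gives code 39508.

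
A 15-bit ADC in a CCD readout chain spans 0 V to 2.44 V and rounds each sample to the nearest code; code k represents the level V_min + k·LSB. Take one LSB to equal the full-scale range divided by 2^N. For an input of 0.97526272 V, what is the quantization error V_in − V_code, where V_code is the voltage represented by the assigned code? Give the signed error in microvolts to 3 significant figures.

+22.2 µV

Range is 2.44 V. LSB = 2.44 V / 2^15 ≈ 74.46 µV.
Position in LSBs: (0.97526272 − (0)) × 32768/2.44 = 13097.2987; rounding gives k = 13097.
V_code = V_min + k × range/2^15 = 0 + 13097 × 2.44/32768 = 0.97524047852 V.
Error = V_in − V_code = 0.97526272 − (0.97524047852) = +22.2 µV.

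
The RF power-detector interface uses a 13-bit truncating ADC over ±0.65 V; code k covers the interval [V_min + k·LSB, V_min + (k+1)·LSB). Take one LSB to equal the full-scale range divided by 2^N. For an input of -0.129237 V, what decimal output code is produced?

Span: 0.65 V − (-0.65 V) = 1.3 V. LSB = 1.3 V / 2^13 ≈ 158.7 µV.
code = ⌊(V_in − V_min)/LSB⌋ = ⌊(V_in − V_min) × 2^13 / range⌋
     = ⌊(-0.129237 − (-0.65)) × 8192 / 1.3⌋ = ⌊0.520763 × 8192/1.3⌋
     = ⌊3281.608⌋ = 3281.

3281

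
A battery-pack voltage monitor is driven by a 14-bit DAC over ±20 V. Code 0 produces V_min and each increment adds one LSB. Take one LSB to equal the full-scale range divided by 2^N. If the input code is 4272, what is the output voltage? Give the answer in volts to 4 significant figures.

-9.570 V

Full-scale range = 20 V − (-20 V) = 40 V. LSB = 40 V / 2^14.
V_out = -20 + 4272 × (40/16384) V
      = -20 + 10.4297 = -9.57031 V.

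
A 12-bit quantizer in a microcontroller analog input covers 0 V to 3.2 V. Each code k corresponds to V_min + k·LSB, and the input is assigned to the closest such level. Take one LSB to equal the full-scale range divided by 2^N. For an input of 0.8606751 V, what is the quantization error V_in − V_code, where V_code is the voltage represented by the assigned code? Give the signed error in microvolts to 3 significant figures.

−262 µV

Span = 3.2 V. LSB = 3.2 V / 2^12 ≈ 0.7813 mV.
Position in LSBs: (0.8606751 − (0)) × 4096/3.2 = 1101.6641; rounding gives k = 1102.
Reconstructed level: 0 + 1102 × 3.2/4096 V = 0.8609375000 V.
e = 0.8606751 − (0.8609375000) = −262 µV.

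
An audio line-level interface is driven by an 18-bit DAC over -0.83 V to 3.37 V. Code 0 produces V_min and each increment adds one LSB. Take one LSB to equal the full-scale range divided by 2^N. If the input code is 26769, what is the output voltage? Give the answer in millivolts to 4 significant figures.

Span: 3.37 V − (-0.83 V) = 4.2 V. LSB = 4.2 V / 2^18.
Output = V_min + (26769/262144) × range = -0.83 + 0.102116 × 4.2 V
      = -0.83 V + 0.428886 V = -0.401114 V.

-401.1 mV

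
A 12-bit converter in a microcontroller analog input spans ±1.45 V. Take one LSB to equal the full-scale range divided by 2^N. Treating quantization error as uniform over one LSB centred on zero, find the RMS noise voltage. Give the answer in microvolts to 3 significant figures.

Range = 1.45 − (-1.45) = 2.9 V.
Step size = 2.9/4096 V = 0.70801 mV.
σ_q = LSB/√12 = 0.70801 mV/3.4641 = 204 µV.

204 µV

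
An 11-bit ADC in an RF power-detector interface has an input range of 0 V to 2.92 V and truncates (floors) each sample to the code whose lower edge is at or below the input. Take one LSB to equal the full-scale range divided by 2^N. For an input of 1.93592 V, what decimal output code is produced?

1357

V_FS = 2.92 V. LSB = 2.92 V / 2^11 ≈ 1.426 mV.
code = ⌊(V_in − V_min)/LSB⌋ = ⌊(V_in − V_min) × 2^11 / range⌋
     = ⌊(1.93592 − (0)) × 2048 / 2.92⌋ = ⌊1.93592 × 2048/2.92⌋
     = ⌊1357.796⌋ = 1357.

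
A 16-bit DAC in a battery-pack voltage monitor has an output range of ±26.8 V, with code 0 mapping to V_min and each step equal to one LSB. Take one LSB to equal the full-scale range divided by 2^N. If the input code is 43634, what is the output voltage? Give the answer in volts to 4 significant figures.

Full-scale range = 26.8 V − (-26.8 V) = 53.6 V. LSB = 53.6 V / 2^16.
Output = V_min + (43634/65536) × range = -26.8 + 0.665802 × 53.6 V
      = -26.8 V + 35.6870 V = 8.88699 V.

8.887 V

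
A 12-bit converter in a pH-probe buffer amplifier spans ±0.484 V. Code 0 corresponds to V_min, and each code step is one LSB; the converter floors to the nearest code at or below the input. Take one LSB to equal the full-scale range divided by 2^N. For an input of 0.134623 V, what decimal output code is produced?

2617

Span: 0.484 V − (-0.484 V) = 0.968 V. LSB = 0.968 V / 2^12 ≈ 236.3 µV.
(V_in − V_min) × 2^12/range = (0.134623 − (-0.484)) × 4096/0.968 = 2617.644.
Floor → code = 2617.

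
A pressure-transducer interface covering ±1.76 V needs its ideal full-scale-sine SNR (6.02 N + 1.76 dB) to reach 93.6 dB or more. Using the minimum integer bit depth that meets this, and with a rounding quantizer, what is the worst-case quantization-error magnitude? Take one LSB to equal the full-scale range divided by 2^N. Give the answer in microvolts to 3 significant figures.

Full-scale range = 1.76 V − (-1.76 V) = 3.52 V.
6.02 N + 1.76 ≥ 93.6 gives N ≥ 15.256, so the minimum integer is 16.
One LSB is 3.52 V / 65536 = 53.711 µV.
|e|_max = LSB/2 = 26.9 µV.

26.9 µV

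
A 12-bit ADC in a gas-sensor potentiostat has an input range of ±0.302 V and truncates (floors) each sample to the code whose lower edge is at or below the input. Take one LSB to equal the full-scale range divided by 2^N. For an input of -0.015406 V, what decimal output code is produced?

Span: 0.302 V − (-0.302 V) = 0.604 V. LSB = 0.604 V / 2^12 ≈ 147.5 µV.
(V_in − V_min) × 2^12/range = (-0.015406 − (-0.302)) × 4096/0.604 = 1943.525.
Floor → code = 1943.

1943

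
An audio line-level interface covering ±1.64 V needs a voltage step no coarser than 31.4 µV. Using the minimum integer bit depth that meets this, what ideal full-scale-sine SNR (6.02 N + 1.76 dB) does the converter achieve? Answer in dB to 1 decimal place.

104.1 dB

Full-scale range = 1.64 V − (-1.64 V) = 3.28 V.
Need 2^N ≥ 3.28 V / 31.4 µV = 104500 → N_min = 17.
Ideal SNR at N = 17: 6.02·17 + 1.76 = 104.1 dB.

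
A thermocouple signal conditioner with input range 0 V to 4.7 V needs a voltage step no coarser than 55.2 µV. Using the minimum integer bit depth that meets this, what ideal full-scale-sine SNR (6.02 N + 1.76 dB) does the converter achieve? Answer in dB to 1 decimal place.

104.1 dB

Full-scale range = 4.7 V.
Need 2^N ≥ 4.7 V / 55.2 µV = 85140 → N_min = 17.
6.02(17) + 1.76 = 104.10 dB.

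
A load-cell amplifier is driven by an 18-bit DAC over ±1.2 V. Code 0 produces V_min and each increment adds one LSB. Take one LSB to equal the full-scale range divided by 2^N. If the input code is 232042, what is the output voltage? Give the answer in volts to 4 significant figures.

Span: 1.2 V − (-1.2 V) = 2.4 V. LSB = 2.4 V / 2^18.
V_out = V_min + code × LSB = -1.2 V + 232042 × 2.4 V / 262144
      = -1.2 + 2.12441 = 0.924408 V.

0.9244 V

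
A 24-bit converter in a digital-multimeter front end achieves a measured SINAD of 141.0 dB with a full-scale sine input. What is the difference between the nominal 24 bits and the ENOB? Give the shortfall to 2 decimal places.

ENOB = (SINAD − 1.76)/6.02 = (141.0 − 1.76)/6.02 = 23.1296 bits.
Lost resolution: 24 − 23.1296 = 0.8704 bits.

0.87 bits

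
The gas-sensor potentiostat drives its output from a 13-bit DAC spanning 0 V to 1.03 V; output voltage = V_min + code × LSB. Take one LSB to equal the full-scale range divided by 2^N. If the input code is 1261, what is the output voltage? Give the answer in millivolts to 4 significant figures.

V_FS = 1.03 V. LSB = 1.03 V / 2^13.
V_out = 0 + 1261 × (1.03/8192) V
      = 0 + 0.158549 = 0.158549 V.

158.5 mV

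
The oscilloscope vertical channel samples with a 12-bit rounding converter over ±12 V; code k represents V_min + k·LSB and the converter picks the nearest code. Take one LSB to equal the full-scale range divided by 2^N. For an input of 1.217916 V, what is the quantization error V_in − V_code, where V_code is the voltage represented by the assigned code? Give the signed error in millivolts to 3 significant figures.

−0.834 mV

Full-scale range = 12 V − (-12 V) = 24 V. LSB = 24 V / 2^12 ≈ 5.859 mV.
Position in LSBs: (1.217916 − (-12)) × 4096/24 = 2255.8577; rounding gives k = 2256.
Reconstructed level: -12 + 2256 × 24/4096 V = 1.218750000 V.
e = 1.217916 − (1.218750000) = −0.834 mV.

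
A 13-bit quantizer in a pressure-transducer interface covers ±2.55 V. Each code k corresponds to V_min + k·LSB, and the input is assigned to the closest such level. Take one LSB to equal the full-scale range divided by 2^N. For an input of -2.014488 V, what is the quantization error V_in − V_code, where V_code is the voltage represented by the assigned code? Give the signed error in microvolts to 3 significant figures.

Span: 2.55 V − (-2.55 V) = 5.1 V. LSB = 5.1 V / 2^13 ≈ 0.6226 mV.
(V_in − V_min)/LSB = (-2.014488 − (-2.55)) × 8192/5.1 = 860.1793 → nearest code k = 860.
V_code = V_min + k × range/2^13 = -2.55 + 860 × 5.1/8192 = -2.014599609 V.
e = -2.014488 − (-2.014599609) = +112 µV.

+112 µV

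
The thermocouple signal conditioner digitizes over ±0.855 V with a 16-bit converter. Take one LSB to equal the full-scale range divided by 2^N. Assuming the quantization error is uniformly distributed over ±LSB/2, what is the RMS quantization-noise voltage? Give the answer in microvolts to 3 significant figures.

7.53 µV

Full-scale range = 0.855 V − (-0.855 V) = 1.71 V.
LSB = 1.71 V / 2^16 = 26.093 µV.
For a uniform distribution on [−LSB/2, +LSB/2], V_rms = LSB/√12 = 26.093 µV/3.4641 = 7.53 µV.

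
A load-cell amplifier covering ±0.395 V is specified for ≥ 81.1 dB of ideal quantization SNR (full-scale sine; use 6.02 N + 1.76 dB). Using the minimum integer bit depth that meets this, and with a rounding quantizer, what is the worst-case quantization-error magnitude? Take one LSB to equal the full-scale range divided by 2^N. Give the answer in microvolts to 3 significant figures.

24.1 µV

The full-scale span is 0.395 − (-0.395) = 0.79 V.
Solving 6.02 N ≥ 81.1 − 1.76: N ≥ 13.179. Round up → N = 14.
LSB = 0.79 V ÷ 2^14 = 0.79/16384 V = 48.218 µV.
|e|_max = LSB/2 = 24.1 µV.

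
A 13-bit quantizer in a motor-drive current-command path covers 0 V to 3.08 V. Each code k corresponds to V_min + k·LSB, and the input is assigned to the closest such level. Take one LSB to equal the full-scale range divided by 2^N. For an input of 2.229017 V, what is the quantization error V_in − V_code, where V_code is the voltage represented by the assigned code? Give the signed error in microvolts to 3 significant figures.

−148 µV

Range is 3.08 V. LSB = 3.08 V / 2^13 ≈ 376.0 µV.
(2.229017 − (0)) / LSB = 2.229017 × 8192/3.08 = 5928.6063. Nearest integer: k = 5929.
V_code = V_min + k × range/2^13 = 0 + 5929 × 3.08/8192 = 2.229165039 V.
Error = V_in − V_code = 2.229017 − (2.229165039) = −148 µV.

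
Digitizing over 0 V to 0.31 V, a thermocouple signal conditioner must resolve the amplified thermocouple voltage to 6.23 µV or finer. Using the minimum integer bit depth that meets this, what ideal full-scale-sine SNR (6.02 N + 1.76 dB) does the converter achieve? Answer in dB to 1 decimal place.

Full-scale range = 0.31 V.
Required number of levels: 0.31/6.23 µV = 49759; smallest N with 2^N ≥ that is 16.
Ideal SNR at N = 16: 6.02·16 + 1.76 = 98.1 dB.

98.1 dB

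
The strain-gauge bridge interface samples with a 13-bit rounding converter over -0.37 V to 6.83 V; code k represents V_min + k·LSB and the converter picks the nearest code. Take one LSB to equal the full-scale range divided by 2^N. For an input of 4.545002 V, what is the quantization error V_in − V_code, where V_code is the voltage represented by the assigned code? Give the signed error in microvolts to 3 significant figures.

+158 µV

The full-scale span is 6.83 − (-0.37) = 7.2 V. LSB = 7.2 V / 2^13 ≈ 0.8789 mV.
(V_in − V_min)/LSB = (4.545002 − (-0.37)) × 8192/7.2 = 5592.1801 → nearest code k = 5592.
V_code = V_min + k × range/2^13 = -0.37 + 5592 × 7.2/8192 = 4.544843750 V.
Error = V_in − V_code = 4.545002 − (4.544843750) = +158 µV.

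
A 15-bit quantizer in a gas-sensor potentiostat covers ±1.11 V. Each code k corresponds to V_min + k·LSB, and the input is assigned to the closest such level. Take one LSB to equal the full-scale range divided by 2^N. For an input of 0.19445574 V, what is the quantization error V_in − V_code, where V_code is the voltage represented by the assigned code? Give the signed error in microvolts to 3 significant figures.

+16.0 µV

Range = 1.11 − (-1.11) = 2.22 V. LSB = 2.22 V / 2^15 ≈ 67.75 µV.
(V_in − V_min)/LSB = (0.19445574 − (-1.11)) × 32768/2.22 = 19254.2368 → nearest code k = 19254.
Reconstructed level: -1.11 + 19254 × 2.22/32768 V = 0.19443969727 V.
Error = V_in − V_code = 0.19445574 − (0.19443969727) = +16.0 µV.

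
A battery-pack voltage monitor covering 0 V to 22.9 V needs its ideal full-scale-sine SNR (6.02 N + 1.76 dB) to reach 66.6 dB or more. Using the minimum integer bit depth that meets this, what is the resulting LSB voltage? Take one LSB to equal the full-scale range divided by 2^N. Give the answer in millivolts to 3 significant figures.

11.2 mV

Span = 22.9 V.
Required N = ⌈(66.6 − 1.76)/6.02⌉ = ⌈10.771⌉ = 11.
One LSB is 22.9 V / 2048 = 11.2 mV.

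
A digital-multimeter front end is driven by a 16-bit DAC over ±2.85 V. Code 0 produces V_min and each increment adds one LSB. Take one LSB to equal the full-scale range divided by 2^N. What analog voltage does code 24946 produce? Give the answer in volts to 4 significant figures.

-0.6803 V

Span: 2.85 V − (-2.85 V) = 5.7 V. LSB = 5.7 V / 2^16.
V_out = -2.85 + 24946 × (5.7/65536) V
      = -2.85 + 2.16968 = -0.680319 V.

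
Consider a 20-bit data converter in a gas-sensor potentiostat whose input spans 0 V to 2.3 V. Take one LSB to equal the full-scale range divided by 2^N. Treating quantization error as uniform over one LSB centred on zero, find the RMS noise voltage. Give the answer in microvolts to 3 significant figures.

Full-scale range = 2.3 V.
One LSB is 2.3 V / 1048576 = 2.1935 µV.
RMS of a uniform error over width LSB is LSB/√12 = 0.633 µV.

0.633 µV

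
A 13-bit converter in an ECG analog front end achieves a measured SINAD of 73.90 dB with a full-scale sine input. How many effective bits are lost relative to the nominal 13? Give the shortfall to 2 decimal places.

Effective bits = (73.90 − 1.76)/6.02 = 11.9834.
Lost resolution: 13 − 11.9834 = 1.0166 bits.

1.02 bits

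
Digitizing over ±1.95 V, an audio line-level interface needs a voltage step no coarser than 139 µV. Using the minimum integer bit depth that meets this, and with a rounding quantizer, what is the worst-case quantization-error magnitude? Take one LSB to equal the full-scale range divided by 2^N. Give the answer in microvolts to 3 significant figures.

59.5 µV

Full-scale range = 1.95 V − (-1.95 V) = 3.9 V.
Levels needed ≥ 3.9/139 µV = 28060. 2^15 = 32768 suffices, so N_min = 15.
One LSB is 3.9 V / 32768 = 119.02 µV.
Half an LSB is 59.5 µV.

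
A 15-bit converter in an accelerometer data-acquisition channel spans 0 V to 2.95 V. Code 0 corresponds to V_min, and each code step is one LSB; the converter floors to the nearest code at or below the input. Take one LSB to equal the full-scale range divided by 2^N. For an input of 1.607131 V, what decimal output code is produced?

17851

Full-scale range = 2.95 V. LSB = 2.95 V / 2^15 ≈ 90.03 µV.
code = ⌊(V_in − V_min)/LSB⌋ = ⌊(V_in − V_min) × 2^15 / range⌋
     = ⌊(1.607131 − (0)) × 32768 / 2.95⌋ = ⌊1.607131 × 32768/2.95⌋
     = ⌊17851.684⌋ = 17851.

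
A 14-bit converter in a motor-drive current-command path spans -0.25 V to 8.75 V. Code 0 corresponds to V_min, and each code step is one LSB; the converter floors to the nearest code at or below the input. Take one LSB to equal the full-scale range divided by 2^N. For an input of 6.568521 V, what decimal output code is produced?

Span: 8.75 V − (-0.25 V) = 9 V. LSB = 9 V / 2^14 ≈ 0.5493 mV.
code = ⌊(V_in − V_min)/LSB⌋ = ⌊(V_in − V_min) × 2^14 / range⌋
     = ⌊(6.568521 − (-0.25)) × 16384 / 9⌋ = ⌊6.818521 × 16384/9⌋
     = ⌊12412.739⌋ = 12412.

12412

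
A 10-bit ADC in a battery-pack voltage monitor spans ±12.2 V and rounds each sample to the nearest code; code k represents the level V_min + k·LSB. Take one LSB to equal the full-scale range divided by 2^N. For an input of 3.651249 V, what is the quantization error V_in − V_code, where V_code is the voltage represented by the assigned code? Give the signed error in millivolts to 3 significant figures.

Full-scale range = 12.2 V − (-12.2 V) = 24.4 V. LSB = 24.4 V / 2^10 ≈ 23.83 mV.
Position in LSBs: (3.651249 − (-12.2)) × 1024/24.4 = 665.2327; rounding gives k = 665.
Reconstructed level: -12.2 + 665 × 24.4/1024 V = 3.645703125 V.
e = 3.651249 − (3.645703125) = +5.55 mV.

+5.55 mV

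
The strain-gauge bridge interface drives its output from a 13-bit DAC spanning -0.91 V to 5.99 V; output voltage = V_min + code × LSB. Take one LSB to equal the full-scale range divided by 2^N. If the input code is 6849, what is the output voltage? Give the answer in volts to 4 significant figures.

4.859 V

The full-scale span is 5.99 − (-0.91) = 6.9 V. LSB = 6.9 V / 2^13.
V_out = -0.91 + 6849 × (6.9/8192) V
      = -0.91 + 5.76881 = 4.85881 V.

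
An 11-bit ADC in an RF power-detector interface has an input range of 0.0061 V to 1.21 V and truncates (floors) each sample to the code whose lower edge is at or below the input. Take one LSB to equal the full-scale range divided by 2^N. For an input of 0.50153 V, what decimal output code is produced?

842

The full-scale span is 1.21 − (0.0061) = 1.2039 V. LSB = 1.2039 V / 2^11 ≈ 0.5878 mV.
V_in − V_min = 0.50153 − (0.0061) = 0.49543 V.
Divide by LSB: 0.49543 × 2048/1.2039 = 842.7948.
Truncating gives code 842.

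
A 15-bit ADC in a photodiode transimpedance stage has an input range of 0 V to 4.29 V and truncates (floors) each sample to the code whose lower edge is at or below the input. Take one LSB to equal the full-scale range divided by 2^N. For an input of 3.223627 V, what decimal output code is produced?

V_FS = 4.29 V. LSB = 4.29 V / 2^15 ≈ 130.9 µV.
code = ⌊(V_in − V_min)/LSB⌋ = ⌊(V_in − V_min) × 2^15 / range⌋
     = ⌊(3.223627 − (0)) × 32768 / 4.29⌋ = ⌊3.223627 × 32768/4.29⌋
     = ⌊24622.799⌋ = 24622.

24622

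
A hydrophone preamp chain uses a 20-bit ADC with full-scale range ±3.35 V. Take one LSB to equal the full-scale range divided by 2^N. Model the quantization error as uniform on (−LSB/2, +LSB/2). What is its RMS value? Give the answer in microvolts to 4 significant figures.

1.845 µV

Range = 3.35 − (-3.35) = 6.7 V.
LSB = 6.7 V ÷ 2^20 = 6.7/1048576 V = 6.38962 µV.
σ_q = LSB/√12 = 6.38962 µV/3.4641 = 1.845 µV.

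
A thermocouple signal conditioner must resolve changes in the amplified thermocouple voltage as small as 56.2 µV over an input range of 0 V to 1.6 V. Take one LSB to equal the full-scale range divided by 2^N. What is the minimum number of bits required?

15 bits

V_FS = 1.6 V.
Need 2^N ≥ 1.6 V / 56.2 µV = 28470 → N_min = 15.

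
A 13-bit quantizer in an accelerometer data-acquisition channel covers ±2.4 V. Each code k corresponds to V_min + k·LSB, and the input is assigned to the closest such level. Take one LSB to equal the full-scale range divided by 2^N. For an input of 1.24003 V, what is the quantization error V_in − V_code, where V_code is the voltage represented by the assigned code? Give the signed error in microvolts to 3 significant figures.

Range = 2.4 − (-2.4) = 4.8 V. LSB = 4.8 V / 2^13 ≈ 0.5859 mV.
Position in LSBs: (1.24003 − (-2.4)) × 8192/4.8 = 6212.3179; rounding gives k = 6212.
V_code = -2.4 + (6212/8192) × 4.8 = 1.239843750 V.
V_in − V_code = 1.24003 − (1.239843750) = +186 µV.

+186 µV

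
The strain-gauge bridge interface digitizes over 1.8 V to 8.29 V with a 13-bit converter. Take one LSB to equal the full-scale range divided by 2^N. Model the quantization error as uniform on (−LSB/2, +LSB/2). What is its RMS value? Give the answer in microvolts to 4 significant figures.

Range = 8.29 − (1.8) = 6.49 V.
Step size = 6.49/8192 V = 0.792236 mV.
V_rms = LSB/√12 = 0.792236 mV / √12 = 228.7 µV.

228.7 µV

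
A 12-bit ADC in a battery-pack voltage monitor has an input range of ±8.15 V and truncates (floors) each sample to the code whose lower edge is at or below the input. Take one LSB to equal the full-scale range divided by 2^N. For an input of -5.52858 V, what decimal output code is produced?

Range = 8.15 − (-8.15) = 16.3 V. LSB = 16.3 V / 2^12 ≈ 3.979 mV.
V_in − V_min = -5.52858 − (-8.15) = 2.62142 V.
Divide by LSB: 2.62142 × 4096/16.3 = 658.7323.
Truncating gives code 658.

658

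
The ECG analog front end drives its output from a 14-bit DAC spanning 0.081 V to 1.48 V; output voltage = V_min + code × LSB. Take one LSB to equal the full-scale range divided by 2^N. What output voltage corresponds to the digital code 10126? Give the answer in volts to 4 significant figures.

Span: 1.48 V − (0.081 V) = 1.399 V. LSB = 1.399 V / 2^14.
V_out = V_min + code × LSB = 0.081 V + 10126 × 1.399 V / 16384
      = 0.081 V + 0.864641 V = 0.945641 V.

0.9456 V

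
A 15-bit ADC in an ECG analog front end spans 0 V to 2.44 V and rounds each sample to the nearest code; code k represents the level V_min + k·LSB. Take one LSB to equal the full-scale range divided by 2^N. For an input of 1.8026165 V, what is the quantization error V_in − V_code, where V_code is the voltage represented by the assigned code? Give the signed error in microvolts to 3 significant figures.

Span = 2.44 V. LSB = 2.44 V / 2^15 ≈ 74.46 µV.
(1.8026165 − (0)) / LSB = 1.8026165 × 32768/2.44 = 24208.2531. Nearest integer: k = 24208.
V_code = V_min + k × range/2^15 = 0 + 24208 × 2.44/32768 = 1.8025976563 V.
V_in − V_code = 1.8026165 − (1.8025976563) = +18.8 µV.

+18.8 µV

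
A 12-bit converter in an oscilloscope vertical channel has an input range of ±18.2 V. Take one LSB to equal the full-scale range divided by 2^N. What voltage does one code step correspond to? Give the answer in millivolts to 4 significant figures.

8.887 mV

Full-scale range = 18.2 V − (-18.2 V) = 36.4 V.
2^12 = 4096 levels.
LSB = 36.4 V / 2^12 = 8.887 mV.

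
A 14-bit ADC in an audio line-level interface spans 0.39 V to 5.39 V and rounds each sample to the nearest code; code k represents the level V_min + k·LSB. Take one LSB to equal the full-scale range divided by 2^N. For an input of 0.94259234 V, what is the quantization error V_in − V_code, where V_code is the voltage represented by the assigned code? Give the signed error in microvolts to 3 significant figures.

−81.0 µV

The full-scale span is 5.39 − (0.39) = 5 V. LSB = 5 V / 2^14 ≈ 305.2 µV.
(0.94259234 − (0.39)) / LSB = 0.55259234 × 16384/5 = 1810.7346. Nearest integer: k = 1811.
V_code = V_min + k × range/2^14 = 0.39 + 1811 × 5/16384 = 0.94267333984 V.
Error = V_in − V_code = 0.94259234 − (0.94267333984) = −81.0 µV.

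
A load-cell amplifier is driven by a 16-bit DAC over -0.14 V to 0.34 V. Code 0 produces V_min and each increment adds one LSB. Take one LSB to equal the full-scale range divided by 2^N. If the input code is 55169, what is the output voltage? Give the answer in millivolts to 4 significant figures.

264.1 mV

Span: 0.34 V − (-0.14 V) = 0.48 V. LSB = 0.48 V / 2^16.
V_out = -0.14 + 55169 × (0.48/65536) V
      = -0.14 + 0.404070 = 0.264070 V.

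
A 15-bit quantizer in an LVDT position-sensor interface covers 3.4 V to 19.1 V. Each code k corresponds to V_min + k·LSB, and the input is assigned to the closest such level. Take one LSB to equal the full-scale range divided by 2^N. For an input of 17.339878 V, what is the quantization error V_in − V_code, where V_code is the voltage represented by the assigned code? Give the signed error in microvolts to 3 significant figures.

Range = 19.1 − (3.4) = 15.7 V. LSB = 15.7 V / 2^15 ≈ 479.1 µV.
(17.339878 − (3.4)) / LSB = 13.939878 × 32768/15.7 = 29094.3900. Nearest integer: k = 29094.
V_code = 3.4 + (29094/32768) × 15.7 = 17.339691162 V.
e = 17.339878 − (17.339691162) = +187 µV.

+187 µV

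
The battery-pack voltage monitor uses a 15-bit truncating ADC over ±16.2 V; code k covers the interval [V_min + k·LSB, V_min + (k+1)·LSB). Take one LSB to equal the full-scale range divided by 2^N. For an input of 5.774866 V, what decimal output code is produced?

22224

Range = 16.2 − (-16.2) = 32.4 V. LSB = 32.4 V / 2^15 ≈ 0.9888 mV.
(V_in − V_min) × 2^15/range = (5.774866 − (-16.2)) × 32768/32.4 = 22224.457.
Floor → code = 22224.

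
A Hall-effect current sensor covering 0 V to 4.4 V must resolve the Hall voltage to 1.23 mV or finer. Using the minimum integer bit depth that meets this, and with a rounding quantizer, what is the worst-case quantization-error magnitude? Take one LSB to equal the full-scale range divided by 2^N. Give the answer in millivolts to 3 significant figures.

0.537 mV

Range is 4.4 V.
Need 2^N ≥ 4.4 V / 1.23 mV = 3577 → N_min = 12.
LSB = 4.4 V ÷ 2^12 = 4.4/4096 V = 1.0742 mV.
Max error for round-to-nearest is LSB/2 = 0.537 mV.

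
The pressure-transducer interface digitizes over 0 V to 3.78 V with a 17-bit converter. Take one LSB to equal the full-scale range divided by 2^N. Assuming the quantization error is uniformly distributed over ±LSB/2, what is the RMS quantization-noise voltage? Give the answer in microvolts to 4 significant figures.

8.325 µV

Full-scale range = 3.78 V.
One LSB is 3.78 V / 131072 = 28.8391 µV.
RMS of a uniform error over width LSB is LSB/√12 = 8.325 µV.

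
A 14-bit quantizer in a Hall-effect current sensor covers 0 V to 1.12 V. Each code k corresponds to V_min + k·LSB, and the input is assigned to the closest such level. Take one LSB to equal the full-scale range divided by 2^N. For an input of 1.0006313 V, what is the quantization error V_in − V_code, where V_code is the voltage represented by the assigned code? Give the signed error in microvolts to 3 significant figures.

Span = 1.12 V. LSB = 1.12 V / 2^14 ≈ 68.36 µV.
(1.0006313 − (0)) / LSB = 1.0006313 × 16384/1.12 = 14637.8064. Nearest integer: k = 14638.
V_code = 0 + (14638/16384) × 1.12 = 1.0006445313 V.
Error = V_in − V_code = 1.0006313 − (1.0006445313) = −13.2 µV.

−13.2 µV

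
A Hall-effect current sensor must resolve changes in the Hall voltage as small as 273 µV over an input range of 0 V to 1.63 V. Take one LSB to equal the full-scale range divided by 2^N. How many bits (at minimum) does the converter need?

Range is 1.63 V.
Levels needed ≥ 1.63/273 µV = 5971. 2^13 = 8192 suffices, so N_min = 13.

13 bits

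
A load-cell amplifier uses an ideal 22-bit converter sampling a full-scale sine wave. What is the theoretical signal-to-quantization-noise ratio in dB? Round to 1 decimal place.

134.2 dB

For an ideal N-bit converter with full-scale sine input, SNR = 6.02 N + 1.76 dB. SNR = 6.02 × 22 + 1.76 = 132.44 + 1.76 = 134.20 dB.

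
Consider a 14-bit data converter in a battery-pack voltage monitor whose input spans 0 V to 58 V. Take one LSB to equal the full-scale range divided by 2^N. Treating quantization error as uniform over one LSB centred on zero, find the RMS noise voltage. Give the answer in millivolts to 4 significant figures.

Range is 58 V.
One LSB is 58 V / 16384 = 3.54004 mV.
σ_q = LSB/√12 = 3.54004 mV/3.4641 = 1.022 mV.

1.022 mV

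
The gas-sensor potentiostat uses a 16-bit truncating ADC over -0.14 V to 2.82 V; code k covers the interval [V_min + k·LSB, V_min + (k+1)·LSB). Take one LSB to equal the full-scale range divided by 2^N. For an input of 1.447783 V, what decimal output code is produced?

35154

Span: 2.82 V − (-0.14 V) = 2.96 V. LSB = 2.96 V / 2^16 ≈ 45.17 µV.
(V_in − V_min) × 2^16/range = (1.447783 − (-0.14)) × 65536/2.96 = 35154.374.
Floor → code = 35154.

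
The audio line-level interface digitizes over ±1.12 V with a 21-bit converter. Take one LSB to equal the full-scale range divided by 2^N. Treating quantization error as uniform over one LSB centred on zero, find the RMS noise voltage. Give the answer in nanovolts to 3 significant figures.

308 nV

The full-scale span is 1.12 − (-1.12) = 2.24 V.
One LSB is 2.24 V / 2097152 = 1.0681 µV.
RMS of a uniform error over width LSB is LSB/√12 = 308 nV.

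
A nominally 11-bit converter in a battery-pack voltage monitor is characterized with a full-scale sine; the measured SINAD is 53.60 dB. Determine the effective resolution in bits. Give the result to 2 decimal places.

8.61 bits

ENOB = (SINAD − 1.76) / 6.02 = (53.60 − 1.76) / 6.02 = 51.84 / 6.02 = 8.6113.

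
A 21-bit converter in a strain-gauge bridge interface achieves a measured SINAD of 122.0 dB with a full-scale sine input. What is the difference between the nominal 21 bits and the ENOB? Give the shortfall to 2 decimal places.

1.03 bits

Effective bits = (122.0 − 1.76)/6.02 = 19.9734.
Lost resolution: 21 − 19.9734 = 1.0266 bits.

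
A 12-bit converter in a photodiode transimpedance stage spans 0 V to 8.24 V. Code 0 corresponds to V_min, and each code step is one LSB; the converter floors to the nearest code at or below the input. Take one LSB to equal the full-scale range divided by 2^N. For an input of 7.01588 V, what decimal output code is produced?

Span = 8.24 V. LSB = 8.24 V / 2^12 ≈ 2.012 mV.
code = ⌊(V_in − V_min)/LSB⌋ = ⌊(V_in − V_min) × 2^12 / range⌋
     = ⌊(7.01588 − (0)) × 4096 / 8.24⌋ = ⌊7.01588 × 4096/8.24⌋
     = ⌊3487.505⌋ = 3487.

3487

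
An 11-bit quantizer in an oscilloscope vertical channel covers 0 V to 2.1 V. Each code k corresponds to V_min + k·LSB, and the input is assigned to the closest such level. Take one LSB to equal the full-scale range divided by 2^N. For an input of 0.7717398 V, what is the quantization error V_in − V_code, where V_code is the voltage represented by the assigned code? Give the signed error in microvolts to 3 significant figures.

−379 µV

Range is 2.1 V. LSB = 2.1 V / 2^11 ≈ 1.025 mV.
(0.7717398 − (0)) / LSB = 0.7717398 × 2048/2.1 = 752.6301. Nearest integer: k = 753.
Reconstructed level: 0 + 753 × 2.1/2048 V = 0.7721191406 V.
Error = V_in − V_code = 0.7717398 − (0.7721191406) = −379 µV.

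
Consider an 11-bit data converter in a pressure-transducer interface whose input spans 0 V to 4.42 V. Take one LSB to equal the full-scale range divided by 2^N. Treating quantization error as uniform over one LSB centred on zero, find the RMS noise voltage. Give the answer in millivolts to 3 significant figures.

Full-scale range = 4.42 V.
LSB = 4.42 V / 2^11 = 2.1582 mV.
For a uniform distribution on [−LSB/2, +LSB/2], V_rms = LSB/√12 = 2.1582 mV/3.4641 = 0.623 mV.

0.623 mV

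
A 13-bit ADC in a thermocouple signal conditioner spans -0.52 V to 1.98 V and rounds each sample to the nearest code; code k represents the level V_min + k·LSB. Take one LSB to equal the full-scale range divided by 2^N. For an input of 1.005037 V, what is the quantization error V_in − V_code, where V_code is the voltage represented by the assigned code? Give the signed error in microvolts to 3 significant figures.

Range = 1.98 − (-0.52) = 2.5 V. LSB = 2.5 V / 2^13 ≈ 305.2 µV.
Position in LSBs: (1.005037 − (-0.52)) × 8192/2.5 = 4997.2412; rounding gives k = 4997.
V_code = V_min + k × range/2^13 = -0.52 + 4997 × 2.5/8192 = 1.004963379 V.
e = 1.005037 − (1.004963379) = +73.6 µV.

+73.6 µV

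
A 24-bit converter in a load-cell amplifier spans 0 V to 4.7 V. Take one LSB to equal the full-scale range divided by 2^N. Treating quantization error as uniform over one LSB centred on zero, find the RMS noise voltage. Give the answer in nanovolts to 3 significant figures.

Span = 4.7 V.
Step size = 4.7/16777216 V = 280.14 nV.
V_rms = LSB/√12 = 280.14 nV / √12 = 80.9 nV.

80.9 nV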